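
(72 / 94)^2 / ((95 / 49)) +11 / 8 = 2816437 / 1678840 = 1.68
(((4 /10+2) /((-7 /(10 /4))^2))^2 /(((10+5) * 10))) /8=3 /38416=0.00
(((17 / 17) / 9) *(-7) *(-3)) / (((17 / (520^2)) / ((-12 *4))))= -30284800 / 17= -1781458.82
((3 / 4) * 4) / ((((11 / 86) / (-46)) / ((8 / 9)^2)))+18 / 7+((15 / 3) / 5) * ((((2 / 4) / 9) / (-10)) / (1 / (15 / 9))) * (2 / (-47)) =-6151573 / 7238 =-849.90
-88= -88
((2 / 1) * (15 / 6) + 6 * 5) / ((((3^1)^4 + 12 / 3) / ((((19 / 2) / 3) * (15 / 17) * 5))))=3325 / 578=5.75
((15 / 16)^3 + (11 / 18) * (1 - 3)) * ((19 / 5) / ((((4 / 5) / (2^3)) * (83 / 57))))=-5299841 / 509952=-10.39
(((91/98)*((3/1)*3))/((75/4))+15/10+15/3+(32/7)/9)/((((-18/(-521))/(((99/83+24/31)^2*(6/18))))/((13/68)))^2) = 1246246746051252243964393/3283159522564651420800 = 379.59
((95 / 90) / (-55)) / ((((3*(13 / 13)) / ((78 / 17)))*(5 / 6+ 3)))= -494 / 64515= -0.01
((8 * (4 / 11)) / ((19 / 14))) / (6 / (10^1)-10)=-0.23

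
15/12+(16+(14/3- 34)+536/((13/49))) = 313283/156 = 2008.22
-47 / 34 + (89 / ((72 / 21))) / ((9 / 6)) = 9745 / 612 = 15.92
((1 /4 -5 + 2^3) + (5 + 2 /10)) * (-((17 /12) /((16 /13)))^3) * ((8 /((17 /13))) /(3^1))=-26.28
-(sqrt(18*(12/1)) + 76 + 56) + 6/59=-7782/59 - 6*sqrt(6)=-146.60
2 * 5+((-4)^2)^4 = 65546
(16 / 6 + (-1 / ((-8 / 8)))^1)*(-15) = -55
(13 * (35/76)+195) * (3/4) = 45825/304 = 150.74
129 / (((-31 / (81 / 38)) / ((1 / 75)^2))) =-0.00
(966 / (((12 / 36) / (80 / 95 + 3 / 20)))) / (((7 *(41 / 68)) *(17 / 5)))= 156078 / 779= 200.36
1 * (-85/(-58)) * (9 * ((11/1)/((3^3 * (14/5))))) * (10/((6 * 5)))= 4675/7308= 0.64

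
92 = 92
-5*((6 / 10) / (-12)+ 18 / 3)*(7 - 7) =0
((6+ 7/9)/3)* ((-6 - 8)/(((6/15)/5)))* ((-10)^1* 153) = 1814750/3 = 604916.67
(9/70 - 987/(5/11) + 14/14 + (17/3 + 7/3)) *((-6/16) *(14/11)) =454077/440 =1031.99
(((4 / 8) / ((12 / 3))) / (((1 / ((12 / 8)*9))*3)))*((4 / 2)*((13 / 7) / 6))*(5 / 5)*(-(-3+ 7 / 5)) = 39 / 70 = 0.56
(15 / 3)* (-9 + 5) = -20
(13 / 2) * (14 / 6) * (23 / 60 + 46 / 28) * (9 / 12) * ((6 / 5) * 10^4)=276575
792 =792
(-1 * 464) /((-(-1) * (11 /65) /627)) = -1719120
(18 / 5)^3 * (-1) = -5832 / 125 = -46.66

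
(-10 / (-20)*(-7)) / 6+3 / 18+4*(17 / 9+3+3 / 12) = 725 / 36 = 20.14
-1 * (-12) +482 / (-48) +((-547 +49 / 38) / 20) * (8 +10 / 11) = -6047563 / 25080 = -241.13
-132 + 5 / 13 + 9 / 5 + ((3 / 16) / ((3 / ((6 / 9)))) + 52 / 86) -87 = -14500621 / 67080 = -216.17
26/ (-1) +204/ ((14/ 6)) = 430/ 7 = 61.43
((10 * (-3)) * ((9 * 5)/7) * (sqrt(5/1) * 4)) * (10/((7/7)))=-54000 * sqrt(5)/7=-17249.67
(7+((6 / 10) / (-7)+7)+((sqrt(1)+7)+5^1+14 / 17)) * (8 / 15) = 132032 / 8925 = 14.79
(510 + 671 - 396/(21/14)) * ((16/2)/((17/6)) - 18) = -13916.82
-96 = -96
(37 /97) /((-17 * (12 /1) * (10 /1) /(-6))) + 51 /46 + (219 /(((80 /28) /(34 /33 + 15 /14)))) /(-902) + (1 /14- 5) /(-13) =1794867444653 /1369774566160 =1.31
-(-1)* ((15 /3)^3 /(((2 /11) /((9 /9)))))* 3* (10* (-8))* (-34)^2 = -190740000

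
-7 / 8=-0.88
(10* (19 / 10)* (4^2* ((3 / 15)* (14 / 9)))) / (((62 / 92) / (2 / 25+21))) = 3328192 / 1125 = 2958.39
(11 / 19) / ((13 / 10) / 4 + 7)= 0.08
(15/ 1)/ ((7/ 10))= 150/ 7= 21.43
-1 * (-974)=974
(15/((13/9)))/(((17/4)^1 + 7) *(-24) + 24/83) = -3735/97006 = -0.04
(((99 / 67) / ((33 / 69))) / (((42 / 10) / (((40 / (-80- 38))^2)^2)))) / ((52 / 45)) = 621000000 / 73879550017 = 0.01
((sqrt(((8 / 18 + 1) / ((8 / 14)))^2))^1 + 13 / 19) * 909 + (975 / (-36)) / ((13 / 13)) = 164879 / 57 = 2892.61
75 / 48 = 25 / 16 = 1.56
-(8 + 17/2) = -33/2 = -16.50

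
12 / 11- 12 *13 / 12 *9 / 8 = -1191 / 88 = -13.53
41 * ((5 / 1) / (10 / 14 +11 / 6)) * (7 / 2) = 30135 / 107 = 281.64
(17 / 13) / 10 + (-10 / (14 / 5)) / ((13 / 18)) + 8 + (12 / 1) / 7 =49 / 10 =4.90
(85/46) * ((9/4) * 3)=2295/184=12.47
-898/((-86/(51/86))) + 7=48785/3698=13.19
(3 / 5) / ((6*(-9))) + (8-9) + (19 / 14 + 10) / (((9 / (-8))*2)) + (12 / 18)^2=-393 / 70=-5.61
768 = 768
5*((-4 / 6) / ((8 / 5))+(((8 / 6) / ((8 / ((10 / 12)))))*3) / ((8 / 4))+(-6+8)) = 215 / 24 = 8.96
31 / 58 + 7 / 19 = 995 / 1102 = 0.90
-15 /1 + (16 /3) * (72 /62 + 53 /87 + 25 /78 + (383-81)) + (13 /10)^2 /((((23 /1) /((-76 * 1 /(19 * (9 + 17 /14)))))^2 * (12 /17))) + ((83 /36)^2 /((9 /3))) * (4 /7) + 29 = 208282348496132087 /127247248428300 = 1636.83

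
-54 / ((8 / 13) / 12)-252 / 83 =-87651 / 83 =-1056.04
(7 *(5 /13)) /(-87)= -0.03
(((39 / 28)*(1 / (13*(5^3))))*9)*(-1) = -27 / 3500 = -0.01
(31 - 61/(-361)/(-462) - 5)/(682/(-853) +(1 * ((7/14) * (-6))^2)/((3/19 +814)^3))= -13691535777972065144567/421036998909707424090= -32.52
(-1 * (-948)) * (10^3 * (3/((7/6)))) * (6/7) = 2089469.39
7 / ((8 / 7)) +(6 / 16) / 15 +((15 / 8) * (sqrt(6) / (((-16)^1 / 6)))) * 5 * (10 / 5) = 123 / 20-225 * sqrt(6) / 32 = -11.07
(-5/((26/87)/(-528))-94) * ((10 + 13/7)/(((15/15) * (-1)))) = -9430294/91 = -103629.60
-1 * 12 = -12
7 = 7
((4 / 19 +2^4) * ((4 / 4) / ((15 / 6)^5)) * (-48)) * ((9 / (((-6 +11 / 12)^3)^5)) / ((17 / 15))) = 196799679612303722938368 / 121627019628011281517500265639375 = 0.00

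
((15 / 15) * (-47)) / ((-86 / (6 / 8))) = 141 / 344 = 0.41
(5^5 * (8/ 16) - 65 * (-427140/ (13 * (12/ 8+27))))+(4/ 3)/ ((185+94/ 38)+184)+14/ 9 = 92330314735/ 1206918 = 76500.90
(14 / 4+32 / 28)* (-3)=-195 / 14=-13.93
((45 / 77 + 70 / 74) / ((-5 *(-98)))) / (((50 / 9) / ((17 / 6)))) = 5559 / 3490025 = 0.00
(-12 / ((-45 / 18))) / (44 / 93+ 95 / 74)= 165168 / 60455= 2.73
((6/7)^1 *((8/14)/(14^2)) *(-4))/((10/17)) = -204/12005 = -0.02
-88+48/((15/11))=-264/5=-52.80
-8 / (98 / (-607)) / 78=1214 / 1911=0.64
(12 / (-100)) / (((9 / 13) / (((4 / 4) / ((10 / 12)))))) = -26 / 125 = -0.21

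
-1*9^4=-6561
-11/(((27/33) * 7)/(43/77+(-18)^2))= -274901/441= -623.36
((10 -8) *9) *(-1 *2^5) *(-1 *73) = 42048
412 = 412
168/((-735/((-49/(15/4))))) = 2.99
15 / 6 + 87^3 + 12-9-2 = 1317013 / 2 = 658506.50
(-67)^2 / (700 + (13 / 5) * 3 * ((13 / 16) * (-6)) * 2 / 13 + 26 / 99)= 8888220 / 1374937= 6.46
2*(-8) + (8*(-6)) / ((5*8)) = -86 / 5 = -17.20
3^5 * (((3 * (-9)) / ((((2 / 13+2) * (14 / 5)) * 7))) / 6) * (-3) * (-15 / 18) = -710775 / 10976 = -64.76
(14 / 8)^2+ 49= 833 / 16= 52.06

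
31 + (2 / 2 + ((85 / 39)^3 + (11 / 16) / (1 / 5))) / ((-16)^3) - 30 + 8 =34973732207 / 3887529984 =9.00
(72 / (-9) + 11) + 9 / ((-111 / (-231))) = 21.73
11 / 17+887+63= 16161 / 17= 950.65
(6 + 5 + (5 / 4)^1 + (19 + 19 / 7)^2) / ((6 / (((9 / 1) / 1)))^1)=284451 / 392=725.64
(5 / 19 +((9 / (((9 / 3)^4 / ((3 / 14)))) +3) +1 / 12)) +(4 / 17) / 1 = 32609 / 9044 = 3.61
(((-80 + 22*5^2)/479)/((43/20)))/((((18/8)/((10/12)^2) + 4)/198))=46530000/3728057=12.48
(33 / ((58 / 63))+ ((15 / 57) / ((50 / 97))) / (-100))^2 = 389971141849969 / 303601000000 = 1284.49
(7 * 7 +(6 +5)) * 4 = 240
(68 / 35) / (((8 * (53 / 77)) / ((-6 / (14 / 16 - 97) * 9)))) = 0.20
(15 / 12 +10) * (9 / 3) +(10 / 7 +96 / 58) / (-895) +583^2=247035456831 / 726740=339922.75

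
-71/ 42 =-1.69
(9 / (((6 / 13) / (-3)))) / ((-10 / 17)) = 1989 / 20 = 99.45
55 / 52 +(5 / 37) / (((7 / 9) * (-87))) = 412325 / 390572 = 1.06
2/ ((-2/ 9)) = -9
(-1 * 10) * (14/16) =-35/4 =-8.75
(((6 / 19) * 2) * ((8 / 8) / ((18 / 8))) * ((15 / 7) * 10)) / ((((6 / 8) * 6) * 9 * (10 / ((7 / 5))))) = 32 / 1539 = 0.02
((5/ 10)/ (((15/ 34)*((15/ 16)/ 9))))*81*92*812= 1645878528/ 25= 65835141.12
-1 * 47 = -47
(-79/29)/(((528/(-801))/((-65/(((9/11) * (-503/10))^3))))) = 6912351875/1793652149538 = 0.00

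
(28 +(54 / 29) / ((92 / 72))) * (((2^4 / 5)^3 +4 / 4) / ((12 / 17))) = 117490128 / 83375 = 1409.18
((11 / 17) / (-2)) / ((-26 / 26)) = 11 / 34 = 0.32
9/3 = 3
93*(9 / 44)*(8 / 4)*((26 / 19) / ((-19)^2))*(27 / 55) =293787 / 4149695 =0.07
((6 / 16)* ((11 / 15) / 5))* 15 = 0.82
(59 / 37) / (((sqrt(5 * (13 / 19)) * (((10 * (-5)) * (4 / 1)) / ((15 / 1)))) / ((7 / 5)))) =-1239 * sqrt(1235) / 481000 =-0.09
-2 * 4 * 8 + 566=502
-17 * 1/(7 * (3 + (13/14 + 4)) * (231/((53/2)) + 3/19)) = -34238/992007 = -0.03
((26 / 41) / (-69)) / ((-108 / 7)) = 91 / 152766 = 0.00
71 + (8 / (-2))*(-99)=467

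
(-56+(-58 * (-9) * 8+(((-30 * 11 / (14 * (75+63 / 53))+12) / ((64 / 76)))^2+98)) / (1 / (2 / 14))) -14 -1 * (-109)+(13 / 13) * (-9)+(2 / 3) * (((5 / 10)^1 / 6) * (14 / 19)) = 18175689161288683 / 27203220108288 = 668.14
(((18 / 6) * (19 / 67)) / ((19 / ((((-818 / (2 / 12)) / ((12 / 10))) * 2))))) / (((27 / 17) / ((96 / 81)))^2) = -2420756480 / 11868849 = -203.96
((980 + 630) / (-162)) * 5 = -4025 / 81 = -49.69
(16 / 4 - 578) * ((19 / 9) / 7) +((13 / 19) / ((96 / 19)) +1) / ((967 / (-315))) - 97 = -75327869 / 278496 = -270.48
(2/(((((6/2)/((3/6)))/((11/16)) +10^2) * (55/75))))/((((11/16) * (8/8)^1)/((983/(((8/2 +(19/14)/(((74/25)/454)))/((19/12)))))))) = 96746860/361451233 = 0.27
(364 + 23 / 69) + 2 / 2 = 365.33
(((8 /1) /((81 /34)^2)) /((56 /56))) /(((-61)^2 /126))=129472 /2712609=0.05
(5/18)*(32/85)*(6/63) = 32/3213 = 0.01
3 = 3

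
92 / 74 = 46 / 37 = 1.24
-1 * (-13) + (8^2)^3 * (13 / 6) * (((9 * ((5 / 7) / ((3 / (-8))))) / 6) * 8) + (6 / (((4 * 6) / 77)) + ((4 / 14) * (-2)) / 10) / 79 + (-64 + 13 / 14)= -430756674109 / 33180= -12982419.35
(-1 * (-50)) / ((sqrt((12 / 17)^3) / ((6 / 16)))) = 425 * sqrt(51) / 96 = 31.62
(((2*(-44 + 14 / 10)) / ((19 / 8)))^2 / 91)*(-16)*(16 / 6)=-495550464 / 821275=-603.39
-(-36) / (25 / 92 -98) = -368 / 999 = -0.37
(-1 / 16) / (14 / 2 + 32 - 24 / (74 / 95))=-37 / 4848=-0.01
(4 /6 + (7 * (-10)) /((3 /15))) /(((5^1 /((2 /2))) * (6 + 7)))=-1048 /195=-5.37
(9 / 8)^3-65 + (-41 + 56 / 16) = -51751 / 512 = -101.08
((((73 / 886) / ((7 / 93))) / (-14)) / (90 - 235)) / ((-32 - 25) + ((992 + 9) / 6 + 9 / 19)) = 386973 / 79160002250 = 0.00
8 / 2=4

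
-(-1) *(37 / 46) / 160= 37 / 7360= 0.01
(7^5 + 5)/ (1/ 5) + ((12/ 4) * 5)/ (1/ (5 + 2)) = 84165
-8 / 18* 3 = -4 / 3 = -1.33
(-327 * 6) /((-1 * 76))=981 /38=25.82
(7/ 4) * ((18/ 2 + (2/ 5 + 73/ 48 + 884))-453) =742427/ 960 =773.36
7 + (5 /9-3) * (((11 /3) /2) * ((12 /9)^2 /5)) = 6569 /1215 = 5.41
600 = 600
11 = 11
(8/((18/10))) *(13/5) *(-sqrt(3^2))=-104/3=-34.67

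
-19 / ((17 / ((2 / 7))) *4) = -19 / 238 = -0.08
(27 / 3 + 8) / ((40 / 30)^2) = 153 / 16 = 9.56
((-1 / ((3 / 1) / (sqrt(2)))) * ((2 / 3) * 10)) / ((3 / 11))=-220 * sqrt(2) / 27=-11.52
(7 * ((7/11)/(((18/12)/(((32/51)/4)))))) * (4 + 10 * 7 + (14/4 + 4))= 63896/1683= 37.97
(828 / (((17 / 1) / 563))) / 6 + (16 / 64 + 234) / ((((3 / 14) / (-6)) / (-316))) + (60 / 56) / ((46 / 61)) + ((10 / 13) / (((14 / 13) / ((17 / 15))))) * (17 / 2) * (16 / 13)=886916539085 / 426972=2077224.12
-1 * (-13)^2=-169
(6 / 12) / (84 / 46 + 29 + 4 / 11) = 253 / 15782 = 0.02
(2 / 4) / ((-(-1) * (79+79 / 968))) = 484 / 76551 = 0.01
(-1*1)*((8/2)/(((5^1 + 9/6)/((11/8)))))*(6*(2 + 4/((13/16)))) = -5940/169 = -35.15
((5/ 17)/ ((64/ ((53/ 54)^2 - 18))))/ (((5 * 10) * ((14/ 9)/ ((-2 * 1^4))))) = 7097/ 3525120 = 0.00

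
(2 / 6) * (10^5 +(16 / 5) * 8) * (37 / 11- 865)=-4740213184 / 165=-28728564.75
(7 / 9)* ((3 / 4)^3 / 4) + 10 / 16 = 181 / 256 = 0.71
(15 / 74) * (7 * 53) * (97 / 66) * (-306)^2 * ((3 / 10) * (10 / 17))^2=322291.44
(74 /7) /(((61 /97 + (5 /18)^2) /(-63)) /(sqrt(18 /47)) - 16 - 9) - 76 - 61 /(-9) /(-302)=-9163621153111585053277 /119871609015265489134 + 1393317072216*sqrt(94) /44102873074049113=-76.44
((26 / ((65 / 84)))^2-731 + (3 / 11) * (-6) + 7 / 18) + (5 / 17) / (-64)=1068255113 / 2692800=396.71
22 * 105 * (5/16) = 721.88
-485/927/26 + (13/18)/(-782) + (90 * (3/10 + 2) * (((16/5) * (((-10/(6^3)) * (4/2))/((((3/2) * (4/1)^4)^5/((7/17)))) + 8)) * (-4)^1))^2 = 61255017053136129257982830124172617390533/136333021814603008752665965363200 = 449304330.22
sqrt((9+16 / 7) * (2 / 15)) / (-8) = -sqrt(16590) / 840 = -0.15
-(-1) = 1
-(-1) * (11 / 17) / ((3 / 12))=44 / 17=2.59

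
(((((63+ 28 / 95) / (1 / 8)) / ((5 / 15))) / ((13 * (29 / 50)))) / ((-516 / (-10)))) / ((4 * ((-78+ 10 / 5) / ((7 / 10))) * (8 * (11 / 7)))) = -1473185 / 2059964192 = -0.00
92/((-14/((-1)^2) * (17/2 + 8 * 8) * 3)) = -92/3045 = -0.03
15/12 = 5/4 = 1.25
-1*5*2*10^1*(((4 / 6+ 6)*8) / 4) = -4000 / 3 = -1333.33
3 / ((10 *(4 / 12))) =9 / 10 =0.90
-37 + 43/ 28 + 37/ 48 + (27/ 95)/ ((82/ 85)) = -9003691/ 261744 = -34.40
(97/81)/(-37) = -97/2997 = -0.03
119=119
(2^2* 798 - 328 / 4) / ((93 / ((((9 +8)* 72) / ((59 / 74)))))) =51337.96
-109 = -109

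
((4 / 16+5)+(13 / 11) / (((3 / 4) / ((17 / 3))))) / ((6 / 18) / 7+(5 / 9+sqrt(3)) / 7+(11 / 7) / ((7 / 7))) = 4205635 / 493064 - 353745*sqrt(3) / 493064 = 7.29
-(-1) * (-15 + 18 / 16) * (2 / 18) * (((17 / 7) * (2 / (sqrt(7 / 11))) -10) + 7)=37 / 8 -629 * sqrt(77) / 588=-4.76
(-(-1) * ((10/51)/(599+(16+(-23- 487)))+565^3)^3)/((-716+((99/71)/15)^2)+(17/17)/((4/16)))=-908366582964178650766480404679229536325/110230008632135721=-8240646936676003488490.66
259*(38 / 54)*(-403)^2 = 799214689 / 27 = 29600544.04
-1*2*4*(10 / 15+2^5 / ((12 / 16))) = -1040 / 3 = -346.67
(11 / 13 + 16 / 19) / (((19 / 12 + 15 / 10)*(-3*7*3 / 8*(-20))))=1112 / 319865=0.00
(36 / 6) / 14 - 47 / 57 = -158 / 399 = -0.40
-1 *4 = -4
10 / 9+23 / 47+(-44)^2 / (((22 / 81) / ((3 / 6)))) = 1508249 / 423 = 3565.60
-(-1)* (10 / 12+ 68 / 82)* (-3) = -409 / 82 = -4.99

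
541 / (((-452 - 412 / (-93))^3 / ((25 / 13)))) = -10878928425 / 937507586842112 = -0.00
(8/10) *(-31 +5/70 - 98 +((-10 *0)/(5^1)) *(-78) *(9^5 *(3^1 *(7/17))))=-103.14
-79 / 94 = -0.84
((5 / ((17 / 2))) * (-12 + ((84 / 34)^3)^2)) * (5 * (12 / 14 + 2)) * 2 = 10398761832000 / 2872370711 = 3620.27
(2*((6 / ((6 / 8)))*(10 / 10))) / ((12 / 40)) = 160 / 3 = 53.33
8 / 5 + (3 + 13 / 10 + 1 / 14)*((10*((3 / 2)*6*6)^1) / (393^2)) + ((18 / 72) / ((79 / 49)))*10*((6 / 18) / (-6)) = 1.53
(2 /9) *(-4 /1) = -0.89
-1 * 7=-7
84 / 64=21 / 16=1.31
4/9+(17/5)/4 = 233/180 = 1.29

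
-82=-82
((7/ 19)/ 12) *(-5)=-35/ 228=-0.15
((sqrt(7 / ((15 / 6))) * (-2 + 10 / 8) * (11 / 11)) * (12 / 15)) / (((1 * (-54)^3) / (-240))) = -2 * sqrt(70) / 10935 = -0.00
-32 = -32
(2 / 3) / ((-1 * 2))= -1 / 3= -0.33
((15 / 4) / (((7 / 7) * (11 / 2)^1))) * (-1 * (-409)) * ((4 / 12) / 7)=2045 / 154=13.28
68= 68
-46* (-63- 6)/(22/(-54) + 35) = 42849/467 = 91.75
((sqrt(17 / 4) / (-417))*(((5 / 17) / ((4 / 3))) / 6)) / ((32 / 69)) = -115*sqrt(17) / 1209856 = -0.00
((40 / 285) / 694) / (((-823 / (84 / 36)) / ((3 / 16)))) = -7 / 65112468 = -0.00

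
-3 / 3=-1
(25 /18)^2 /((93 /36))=625 /837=0.75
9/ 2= 4.50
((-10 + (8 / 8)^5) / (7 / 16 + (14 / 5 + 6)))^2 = 518400 / 546121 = 0.95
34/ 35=0.97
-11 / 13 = -0.85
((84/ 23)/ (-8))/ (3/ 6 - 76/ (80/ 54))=105/ 11684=0.01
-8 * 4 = -32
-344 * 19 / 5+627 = -680.20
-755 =-755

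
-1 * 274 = -274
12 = 12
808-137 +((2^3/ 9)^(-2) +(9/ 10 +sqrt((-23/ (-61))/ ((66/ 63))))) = sqrt(648186)/ 1342 +215413/ 320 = 673.77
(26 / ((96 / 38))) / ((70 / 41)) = 10127 / 1680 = 6.03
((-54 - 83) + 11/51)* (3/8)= -872/17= -51.29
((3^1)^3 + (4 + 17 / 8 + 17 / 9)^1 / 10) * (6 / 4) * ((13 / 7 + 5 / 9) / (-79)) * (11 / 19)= -220187 / 298620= -0.74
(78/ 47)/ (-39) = -0.04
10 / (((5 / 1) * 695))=0.00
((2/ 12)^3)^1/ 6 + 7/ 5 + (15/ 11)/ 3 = 132247/ 71280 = 1.86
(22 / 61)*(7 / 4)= 77 / 122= 0.63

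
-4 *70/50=-28/5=-5.60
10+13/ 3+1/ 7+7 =451/ 21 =21.48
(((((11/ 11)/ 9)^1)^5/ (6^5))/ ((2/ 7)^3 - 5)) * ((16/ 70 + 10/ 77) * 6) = -1127/ 1197464118840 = -0.00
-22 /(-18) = 11 /9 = 1.22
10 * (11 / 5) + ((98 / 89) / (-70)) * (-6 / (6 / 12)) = 9874 / 445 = 22.19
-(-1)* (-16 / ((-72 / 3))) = 2 / 3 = 0.67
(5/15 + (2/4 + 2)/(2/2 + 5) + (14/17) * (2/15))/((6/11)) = 9647/6120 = 1.58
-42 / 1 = -42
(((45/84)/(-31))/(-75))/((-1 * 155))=-1/672700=-0.00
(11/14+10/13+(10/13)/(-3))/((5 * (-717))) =-709/1957410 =-0.00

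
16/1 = 16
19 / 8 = 2.38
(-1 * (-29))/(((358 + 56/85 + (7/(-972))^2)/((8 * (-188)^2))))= 658499029125120/28802689189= 22862.41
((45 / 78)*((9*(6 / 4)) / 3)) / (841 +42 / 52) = 135 / 43774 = 0.00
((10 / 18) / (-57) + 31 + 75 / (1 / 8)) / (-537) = -323698 / 275481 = -1.18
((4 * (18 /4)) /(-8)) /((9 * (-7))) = 1 /28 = 0.04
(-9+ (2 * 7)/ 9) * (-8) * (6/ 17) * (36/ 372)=1072/ 527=2.03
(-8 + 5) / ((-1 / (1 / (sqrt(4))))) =3 / 2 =1.50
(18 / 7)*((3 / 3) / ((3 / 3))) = 18 / 7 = 2.57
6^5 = 7776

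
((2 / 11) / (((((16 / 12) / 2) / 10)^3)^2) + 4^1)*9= 18639240.55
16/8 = 2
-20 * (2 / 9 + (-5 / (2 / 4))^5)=17999960 / 9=1999995.56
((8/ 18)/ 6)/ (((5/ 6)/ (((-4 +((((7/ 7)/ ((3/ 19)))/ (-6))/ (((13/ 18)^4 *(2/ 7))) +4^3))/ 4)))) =441944/ 428415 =1.03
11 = 11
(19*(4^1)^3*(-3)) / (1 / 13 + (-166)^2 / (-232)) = 916864 / 29833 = 30.73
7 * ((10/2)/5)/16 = 7/16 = 0.44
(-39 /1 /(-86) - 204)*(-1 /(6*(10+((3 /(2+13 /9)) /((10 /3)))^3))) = 43457621250 /12832981963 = 3.39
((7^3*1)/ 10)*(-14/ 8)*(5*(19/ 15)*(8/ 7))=-6517/ 15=-434.47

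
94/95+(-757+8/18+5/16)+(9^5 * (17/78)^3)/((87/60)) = -290804569397/871593840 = -333.65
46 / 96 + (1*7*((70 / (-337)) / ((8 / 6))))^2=1.67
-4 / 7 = -0.57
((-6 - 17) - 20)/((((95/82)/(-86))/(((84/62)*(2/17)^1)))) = 25471824/50065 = 508.78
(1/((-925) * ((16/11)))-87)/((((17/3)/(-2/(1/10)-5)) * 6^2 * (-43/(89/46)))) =-114597379/238879104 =-0.48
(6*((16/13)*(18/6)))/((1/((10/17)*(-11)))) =-31680/221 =-143.35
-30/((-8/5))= 75/4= 18.75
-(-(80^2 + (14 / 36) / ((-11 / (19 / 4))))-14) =5079755 / 792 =6413.83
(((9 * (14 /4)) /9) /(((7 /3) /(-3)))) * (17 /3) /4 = -51 /8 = -6.38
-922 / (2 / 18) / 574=-4149 / 287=-14.46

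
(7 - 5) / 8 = 1 / 4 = 0.25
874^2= 763876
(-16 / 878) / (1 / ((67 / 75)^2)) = -35912 / 2469375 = -0.01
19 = 19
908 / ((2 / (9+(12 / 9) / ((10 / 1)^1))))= 62198 / 15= 4146.53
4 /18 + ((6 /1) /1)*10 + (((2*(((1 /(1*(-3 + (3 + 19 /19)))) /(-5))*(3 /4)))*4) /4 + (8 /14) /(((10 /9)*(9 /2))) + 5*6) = 56723 /630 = 90.04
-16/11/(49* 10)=-8/2695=-0.00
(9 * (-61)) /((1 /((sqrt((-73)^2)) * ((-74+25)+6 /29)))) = 56708955 /29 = 1955481.21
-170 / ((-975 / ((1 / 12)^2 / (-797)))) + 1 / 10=1118971 / 11189880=0.10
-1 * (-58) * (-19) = -1102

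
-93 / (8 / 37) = -3441 / 8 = -430.12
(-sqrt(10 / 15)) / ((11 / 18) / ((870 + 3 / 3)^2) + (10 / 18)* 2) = -4551846* sqrt(6) / 15172831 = -0.73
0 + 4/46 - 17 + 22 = 117/23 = 5.09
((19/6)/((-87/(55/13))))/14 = -0.01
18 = 18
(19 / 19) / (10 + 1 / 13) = 13 / 131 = 0.10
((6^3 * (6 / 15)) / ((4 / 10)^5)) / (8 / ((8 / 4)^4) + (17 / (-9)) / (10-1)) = 1366875 / 47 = 29082.45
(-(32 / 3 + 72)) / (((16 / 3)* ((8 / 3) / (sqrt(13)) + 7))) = -25389 / 11338 + 372* sqrt(13) / 5669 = -2.00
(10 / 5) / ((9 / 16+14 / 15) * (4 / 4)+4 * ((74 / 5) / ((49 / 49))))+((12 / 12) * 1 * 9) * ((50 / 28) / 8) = 475905 / 233072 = 2.04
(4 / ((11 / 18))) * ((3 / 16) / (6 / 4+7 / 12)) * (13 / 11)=2106 / 3025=0.70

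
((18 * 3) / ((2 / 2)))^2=2916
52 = 52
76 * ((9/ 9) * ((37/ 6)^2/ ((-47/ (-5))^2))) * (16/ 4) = 2601100/ 19881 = 130.83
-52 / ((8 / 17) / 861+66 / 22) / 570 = -126854 / 4172305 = -0.03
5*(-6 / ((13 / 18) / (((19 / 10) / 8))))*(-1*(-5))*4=-2565 / 13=-197.31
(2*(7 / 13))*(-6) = -84 / 13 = -6.46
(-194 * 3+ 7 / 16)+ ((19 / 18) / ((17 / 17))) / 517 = -43296013 / 74448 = -581.56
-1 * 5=-5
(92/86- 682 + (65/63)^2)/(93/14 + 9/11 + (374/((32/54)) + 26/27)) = -10210696760/9605192037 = -1.06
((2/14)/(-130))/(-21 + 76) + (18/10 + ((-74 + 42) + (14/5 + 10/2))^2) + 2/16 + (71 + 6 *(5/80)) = 16489973/25025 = 658.94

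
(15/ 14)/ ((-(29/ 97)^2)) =-141135/ 11774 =-11.99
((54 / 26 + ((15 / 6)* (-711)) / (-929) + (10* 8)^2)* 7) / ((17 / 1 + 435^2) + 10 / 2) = 0.24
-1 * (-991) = 991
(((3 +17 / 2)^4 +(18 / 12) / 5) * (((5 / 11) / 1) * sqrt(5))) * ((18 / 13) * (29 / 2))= 28092213 * sqrt(5) / 176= 356909.65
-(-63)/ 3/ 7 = 3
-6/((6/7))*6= -42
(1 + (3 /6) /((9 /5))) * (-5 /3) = -115 /54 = -2.13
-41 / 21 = -1.95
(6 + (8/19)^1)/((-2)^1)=-61/19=-3.21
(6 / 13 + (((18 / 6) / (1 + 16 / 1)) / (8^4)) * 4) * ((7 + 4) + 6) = 104487 / 13312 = 7.85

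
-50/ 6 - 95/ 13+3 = -493/ 39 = -12.64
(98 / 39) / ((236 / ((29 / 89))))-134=-54882031 / 409578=-134.00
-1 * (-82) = 82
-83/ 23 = -3.61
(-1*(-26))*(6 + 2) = 208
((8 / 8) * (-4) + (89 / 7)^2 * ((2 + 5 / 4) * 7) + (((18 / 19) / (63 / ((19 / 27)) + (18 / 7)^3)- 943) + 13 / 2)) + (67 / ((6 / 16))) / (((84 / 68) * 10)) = 29715573049 / 10799460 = 2751.58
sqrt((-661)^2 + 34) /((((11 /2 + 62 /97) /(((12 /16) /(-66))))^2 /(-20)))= -47045* sqrt(436955) /686544804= -0.05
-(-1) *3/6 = 1/2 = 0.50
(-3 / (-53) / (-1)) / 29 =-3 / 1537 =-0.00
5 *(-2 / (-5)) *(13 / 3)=26 / 3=8.67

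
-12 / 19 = -0.63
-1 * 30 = -30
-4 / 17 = -0.24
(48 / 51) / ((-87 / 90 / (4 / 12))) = -0.32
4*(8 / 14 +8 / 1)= 34.29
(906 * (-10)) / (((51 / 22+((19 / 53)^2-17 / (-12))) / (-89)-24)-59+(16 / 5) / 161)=240679862715600 / 2205528971113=109.13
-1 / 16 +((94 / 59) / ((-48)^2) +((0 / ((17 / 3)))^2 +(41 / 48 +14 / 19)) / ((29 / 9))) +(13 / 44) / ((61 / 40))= 15723175943 / 25129196928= 0.63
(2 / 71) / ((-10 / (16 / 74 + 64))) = -2376 / 13135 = -0.18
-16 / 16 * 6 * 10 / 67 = -60 / 67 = -0.90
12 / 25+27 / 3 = 237 / 25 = 9.48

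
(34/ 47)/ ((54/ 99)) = 187/ 141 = 1.33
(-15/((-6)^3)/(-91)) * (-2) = 5/3276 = 0.00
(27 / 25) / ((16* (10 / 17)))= 459 / 4000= 0.11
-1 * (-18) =18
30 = 30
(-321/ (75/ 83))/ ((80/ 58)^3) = -216598709/ 1600000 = -135.37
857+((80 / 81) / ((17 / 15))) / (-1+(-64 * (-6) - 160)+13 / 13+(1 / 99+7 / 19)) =2305860649 / 2690607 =857.00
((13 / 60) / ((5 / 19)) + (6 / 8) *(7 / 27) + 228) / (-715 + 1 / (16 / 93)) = -824464 / 2553075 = -0.32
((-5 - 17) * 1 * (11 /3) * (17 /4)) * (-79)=162503 /6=27083.83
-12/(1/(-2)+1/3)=72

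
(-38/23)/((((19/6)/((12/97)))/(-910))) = 131040/2231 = 58.74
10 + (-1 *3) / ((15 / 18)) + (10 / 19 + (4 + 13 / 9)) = 10577 / 855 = 12.37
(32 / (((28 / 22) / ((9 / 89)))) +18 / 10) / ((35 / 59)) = 7.32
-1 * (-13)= 13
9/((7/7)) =9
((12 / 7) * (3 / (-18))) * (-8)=16 / 7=2.29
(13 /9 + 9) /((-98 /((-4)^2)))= -752 /441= -1.71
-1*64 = -64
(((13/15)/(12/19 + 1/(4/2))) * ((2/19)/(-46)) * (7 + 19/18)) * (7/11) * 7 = -18473/293733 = -0.06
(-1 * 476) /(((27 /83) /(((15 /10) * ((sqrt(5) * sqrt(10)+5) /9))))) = -98770 * sqrt(2) /81-98770 /81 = -2943.85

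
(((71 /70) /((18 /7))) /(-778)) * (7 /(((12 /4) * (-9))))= 497 /3781080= 0.00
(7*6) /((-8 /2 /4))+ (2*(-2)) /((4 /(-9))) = -33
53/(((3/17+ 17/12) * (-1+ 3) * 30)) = 901/1625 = 0.55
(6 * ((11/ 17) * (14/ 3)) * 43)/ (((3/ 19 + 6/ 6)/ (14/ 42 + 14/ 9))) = 11438/ 9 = 1270.89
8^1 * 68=544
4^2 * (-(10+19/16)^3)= -5735339/256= -22403.67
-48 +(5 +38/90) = -1916/45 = -42.58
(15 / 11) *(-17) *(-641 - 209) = 216750 / 11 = 19704.55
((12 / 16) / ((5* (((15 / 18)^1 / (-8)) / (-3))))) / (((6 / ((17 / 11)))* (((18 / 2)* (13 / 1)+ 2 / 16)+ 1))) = 272 / 28875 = 0.01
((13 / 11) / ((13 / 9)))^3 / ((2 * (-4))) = -729 / 10648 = -0.07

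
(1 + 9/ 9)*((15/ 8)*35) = 525/ 4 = 131.25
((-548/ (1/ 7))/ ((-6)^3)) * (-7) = -6713/ 54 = -124.31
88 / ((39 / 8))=704 / 39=18.05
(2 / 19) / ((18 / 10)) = 0.06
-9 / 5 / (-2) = 9 / 10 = 0.90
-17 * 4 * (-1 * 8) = 544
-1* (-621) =621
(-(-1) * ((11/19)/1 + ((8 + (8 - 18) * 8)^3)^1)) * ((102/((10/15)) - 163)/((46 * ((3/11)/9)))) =1170130665/437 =2677644.54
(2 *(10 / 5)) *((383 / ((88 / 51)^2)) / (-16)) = -996183 / 30976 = -32.16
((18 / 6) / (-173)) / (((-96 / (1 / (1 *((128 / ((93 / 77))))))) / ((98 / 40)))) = 0.00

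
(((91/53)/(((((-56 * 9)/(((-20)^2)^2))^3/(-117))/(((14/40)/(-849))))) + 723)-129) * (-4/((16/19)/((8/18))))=1284112056907486/229619691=5592342.94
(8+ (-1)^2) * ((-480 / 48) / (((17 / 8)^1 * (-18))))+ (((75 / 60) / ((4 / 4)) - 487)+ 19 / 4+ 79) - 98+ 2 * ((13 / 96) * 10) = -201935 / 408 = -494.94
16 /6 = 8 /3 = 2.67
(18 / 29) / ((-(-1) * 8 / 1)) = 9 / 116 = 0.08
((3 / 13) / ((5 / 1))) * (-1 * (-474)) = 1422 / 65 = 21.88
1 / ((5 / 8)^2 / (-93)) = -5952 / 25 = -238.08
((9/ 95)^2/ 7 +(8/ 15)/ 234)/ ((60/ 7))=78971/ 190066500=0.00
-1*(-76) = 76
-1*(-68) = 68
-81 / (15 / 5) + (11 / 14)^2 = -5171 / 196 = -26.38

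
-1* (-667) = 667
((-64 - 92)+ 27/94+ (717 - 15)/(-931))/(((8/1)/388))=-1328224395/175028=-7588.64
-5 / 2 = -2.50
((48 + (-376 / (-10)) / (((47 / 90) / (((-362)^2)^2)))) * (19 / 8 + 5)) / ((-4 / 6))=-13677920094555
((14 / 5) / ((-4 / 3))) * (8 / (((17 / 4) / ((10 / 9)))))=-224 / 51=-4.39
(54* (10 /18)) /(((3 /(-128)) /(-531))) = 679680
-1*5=-5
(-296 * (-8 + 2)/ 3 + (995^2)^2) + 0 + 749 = 980149501966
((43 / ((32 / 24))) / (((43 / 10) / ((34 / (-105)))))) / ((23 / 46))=-34 / 7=-4.86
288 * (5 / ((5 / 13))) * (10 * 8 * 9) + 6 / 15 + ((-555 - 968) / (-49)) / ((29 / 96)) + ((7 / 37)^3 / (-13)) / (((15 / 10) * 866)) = 16383501867190876487 / 6077455084155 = 2695783.29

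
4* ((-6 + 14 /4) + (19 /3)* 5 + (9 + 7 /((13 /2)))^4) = 3543995402 /85683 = 41361.71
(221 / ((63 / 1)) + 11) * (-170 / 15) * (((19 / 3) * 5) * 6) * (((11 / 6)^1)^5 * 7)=-118864495805 / 26244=-4529206.52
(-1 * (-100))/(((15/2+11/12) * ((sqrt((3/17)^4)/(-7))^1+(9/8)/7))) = 6473600/85143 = 76.03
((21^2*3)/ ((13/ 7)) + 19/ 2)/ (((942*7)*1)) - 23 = -3924443/ 171444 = -22.89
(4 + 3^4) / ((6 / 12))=170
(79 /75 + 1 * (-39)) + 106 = 5104 /75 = 68.05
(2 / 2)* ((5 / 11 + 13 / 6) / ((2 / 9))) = 519 / 44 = 11.80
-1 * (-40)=40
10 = 10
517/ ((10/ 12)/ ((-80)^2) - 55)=-3970560/ 422399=-9.40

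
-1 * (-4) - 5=-1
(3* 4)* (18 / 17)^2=3888 / 289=13.45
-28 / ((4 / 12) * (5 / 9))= -756 / 5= -151.20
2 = 2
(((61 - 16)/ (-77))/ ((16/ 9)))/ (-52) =405/ 64064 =0.01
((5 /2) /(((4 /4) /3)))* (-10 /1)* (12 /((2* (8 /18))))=-1012.50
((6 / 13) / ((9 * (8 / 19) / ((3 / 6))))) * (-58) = -3.53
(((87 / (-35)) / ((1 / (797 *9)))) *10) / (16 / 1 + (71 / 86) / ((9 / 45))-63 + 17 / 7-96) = 107336772 / 82139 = 1306.77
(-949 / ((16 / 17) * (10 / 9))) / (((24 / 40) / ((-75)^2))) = -8507636.72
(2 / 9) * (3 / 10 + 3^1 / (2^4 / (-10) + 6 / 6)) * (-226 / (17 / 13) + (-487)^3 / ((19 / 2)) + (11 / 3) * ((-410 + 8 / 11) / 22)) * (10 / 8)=6090966464755 / 383724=15873300.77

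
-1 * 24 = -24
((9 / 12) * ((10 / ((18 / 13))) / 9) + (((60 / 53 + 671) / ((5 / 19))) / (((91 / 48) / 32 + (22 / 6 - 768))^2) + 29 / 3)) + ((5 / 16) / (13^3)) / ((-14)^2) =697893523172814750705143 / 67935449299102421400000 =10.27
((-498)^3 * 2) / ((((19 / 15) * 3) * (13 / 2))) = -2470119840 / 247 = -10000485.18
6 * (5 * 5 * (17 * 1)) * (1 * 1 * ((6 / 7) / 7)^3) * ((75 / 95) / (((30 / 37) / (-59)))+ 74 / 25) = -570221208 / 2235331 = -255.09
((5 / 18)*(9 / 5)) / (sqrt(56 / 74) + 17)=629 / 21330 - sqrt(259) / 10665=0.03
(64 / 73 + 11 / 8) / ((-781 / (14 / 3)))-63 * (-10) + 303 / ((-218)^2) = 1280217661223 / 2032114359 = 629.99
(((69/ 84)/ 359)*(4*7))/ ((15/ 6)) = 46/ 1795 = 0.03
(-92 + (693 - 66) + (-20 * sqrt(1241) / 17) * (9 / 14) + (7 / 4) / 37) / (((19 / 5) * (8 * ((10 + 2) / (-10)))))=-1979675 / 134976 + 375 * sqrt(1241) / 18088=-13.94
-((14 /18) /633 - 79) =79.00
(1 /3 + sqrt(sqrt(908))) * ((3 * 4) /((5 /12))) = 48 /5 + 144 * sqrt(2) * 227^(1 /4) /5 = 167.69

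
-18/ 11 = -1.64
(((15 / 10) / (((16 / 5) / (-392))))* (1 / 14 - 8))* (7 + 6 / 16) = 687645 / 64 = 10744.45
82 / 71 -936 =-66374 / 71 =-934.85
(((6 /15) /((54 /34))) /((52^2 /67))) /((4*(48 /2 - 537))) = -1139 /374531040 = -0.00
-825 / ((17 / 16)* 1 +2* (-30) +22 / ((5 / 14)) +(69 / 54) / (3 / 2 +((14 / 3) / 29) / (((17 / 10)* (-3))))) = -78186000 / 334793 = -233.54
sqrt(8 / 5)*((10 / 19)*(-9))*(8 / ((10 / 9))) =-1296*sqrt(10) / 95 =-43.14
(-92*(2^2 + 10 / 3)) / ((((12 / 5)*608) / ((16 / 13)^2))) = -0.70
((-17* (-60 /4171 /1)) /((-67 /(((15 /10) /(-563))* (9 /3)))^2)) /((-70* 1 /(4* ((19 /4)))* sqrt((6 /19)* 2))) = -26163* sqrt(57) /166174590142708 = -0.00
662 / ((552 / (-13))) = -4303 / 276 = -15.59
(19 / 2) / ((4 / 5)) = 95 / 8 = 11.88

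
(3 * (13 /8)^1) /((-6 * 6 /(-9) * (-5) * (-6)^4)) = -13 /69120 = -0.00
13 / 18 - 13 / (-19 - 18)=715 / 666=1.07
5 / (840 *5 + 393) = 5 / 4593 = 0.00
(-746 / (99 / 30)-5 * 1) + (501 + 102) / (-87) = -227758 / 957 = -237.99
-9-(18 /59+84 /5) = -7701 /295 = -26.11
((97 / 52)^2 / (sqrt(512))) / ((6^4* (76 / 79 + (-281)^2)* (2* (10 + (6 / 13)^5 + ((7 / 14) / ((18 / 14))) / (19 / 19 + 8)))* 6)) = 1633054267* sqrt(2) / 185607370796575211520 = 0.00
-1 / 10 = -0.10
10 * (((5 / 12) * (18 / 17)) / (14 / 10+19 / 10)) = 250 / 187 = 1.34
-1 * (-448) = 448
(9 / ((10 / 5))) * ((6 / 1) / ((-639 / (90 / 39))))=-0.10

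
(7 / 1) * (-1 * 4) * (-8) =224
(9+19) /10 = 14 /5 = 2.80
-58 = -58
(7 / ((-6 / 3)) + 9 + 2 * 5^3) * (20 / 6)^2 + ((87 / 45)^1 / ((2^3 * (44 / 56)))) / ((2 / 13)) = 11249917 / 3960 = 2840.89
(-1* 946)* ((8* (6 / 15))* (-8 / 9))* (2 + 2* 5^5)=252347392 / 15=16823159.47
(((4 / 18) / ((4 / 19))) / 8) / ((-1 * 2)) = -19 / 288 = -0.07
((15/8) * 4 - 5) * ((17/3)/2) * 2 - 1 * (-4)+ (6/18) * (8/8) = 37/2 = 18.50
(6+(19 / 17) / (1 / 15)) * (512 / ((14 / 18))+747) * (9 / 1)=34262271 / 119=287918.24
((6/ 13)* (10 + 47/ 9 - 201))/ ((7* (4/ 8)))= -6688/ 273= -24.50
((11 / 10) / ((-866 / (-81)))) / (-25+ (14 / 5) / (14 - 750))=-0.00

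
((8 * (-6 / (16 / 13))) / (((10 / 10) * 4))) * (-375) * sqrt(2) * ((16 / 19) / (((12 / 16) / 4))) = 312000 * sqrt(2) / 19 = 23222.88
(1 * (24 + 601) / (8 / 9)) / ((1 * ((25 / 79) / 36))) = 159975 / 2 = 79987.50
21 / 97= 0.22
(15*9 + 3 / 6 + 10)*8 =1164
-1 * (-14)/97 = 14/97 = 0.14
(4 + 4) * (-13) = -104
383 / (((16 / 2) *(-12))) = -383 / 96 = -3.99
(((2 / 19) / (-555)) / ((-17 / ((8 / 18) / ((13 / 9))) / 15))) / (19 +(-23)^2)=2 / 21284731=0.00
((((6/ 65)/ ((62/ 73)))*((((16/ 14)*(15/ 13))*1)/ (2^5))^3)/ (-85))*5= -147825/ 330413754944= -0.00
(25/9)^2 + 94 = 8239/81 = 101.72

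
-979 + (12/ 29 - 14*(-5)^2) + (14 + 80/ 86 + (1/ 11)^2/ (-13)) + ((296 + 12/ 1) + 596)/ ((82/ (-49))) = -149091893312/ 80422771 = -1853.85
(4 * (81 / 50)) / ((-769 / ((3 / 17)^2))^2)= 13122 / 1234776552025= 0.00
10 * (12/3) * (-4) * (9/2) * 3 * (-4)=8640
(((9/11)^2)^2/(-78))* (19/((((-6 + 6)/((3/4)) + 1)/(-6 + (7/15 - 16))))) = 4473873/1903330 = 2.35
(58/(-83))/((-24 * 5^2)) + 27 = 672329/24900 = 27.00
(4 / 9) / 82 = 0.01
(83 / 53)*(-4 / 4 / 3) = -83 / 159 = -0.52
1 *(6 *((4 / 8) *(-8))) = -24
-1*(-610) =610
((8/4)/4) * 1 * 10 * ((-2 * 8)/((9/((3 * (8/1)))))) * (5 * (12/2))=-6400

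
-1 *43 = -43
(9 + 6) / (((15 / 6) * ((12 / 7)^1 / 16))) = 56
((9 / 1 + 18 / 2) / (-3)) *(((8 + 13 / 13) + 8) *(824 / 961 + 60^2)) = -352963248 / 961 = -367287.46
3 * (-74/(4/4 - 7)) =37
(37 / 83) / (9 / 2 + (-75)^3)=-74 / 70030503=-0.00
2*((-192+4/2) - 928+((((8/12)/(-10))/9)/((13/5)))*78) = -2236.44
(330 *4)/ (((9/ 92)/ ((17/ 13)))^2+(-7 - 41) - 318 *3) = -1076282240/ 816991501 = -1.32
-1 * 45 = -45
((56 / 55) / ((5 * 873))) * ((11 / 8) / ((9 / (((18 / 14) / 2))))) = 1 / 43650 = 0.00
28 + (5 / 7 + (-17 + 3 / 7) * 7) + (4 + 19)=-64.29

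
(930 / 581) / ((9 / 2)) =0.36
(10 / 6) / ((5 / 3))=1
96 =96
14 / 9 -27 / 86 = 961 / 774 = 1.24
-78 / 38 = -39 / 19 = -2.05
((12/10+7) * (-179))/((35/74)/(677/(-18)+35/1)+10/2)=-12762521/41900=-304.59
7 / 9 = 0.78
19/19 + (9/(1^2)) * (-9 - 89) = -881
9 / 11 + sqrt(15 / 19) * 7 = 9 / 11 + 7 * sqrt(285) / 19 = 7.04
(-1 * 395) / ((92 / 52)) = -5135 / 23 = -223.26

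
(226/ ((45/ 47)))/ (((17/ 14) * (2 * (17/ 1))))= 5.72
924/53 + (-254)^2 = 3420272/53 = 64533.43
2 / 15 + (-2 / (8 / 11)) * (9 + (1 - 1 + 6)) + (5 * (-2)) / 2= -2767 / 60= -46.12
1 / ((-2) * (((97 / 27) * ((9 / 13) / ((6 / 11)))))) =-117 / 1067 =-0.11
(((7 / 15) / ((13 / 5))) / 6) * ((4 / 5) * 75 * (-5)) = -8.97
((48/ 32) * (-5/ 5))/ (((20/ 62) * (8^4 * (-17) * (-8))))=-93/ 11141120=-0.00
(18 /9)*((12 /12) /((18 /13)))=13 /9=1.44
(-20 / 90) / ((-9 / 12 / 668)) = 5344 / 27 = 197.93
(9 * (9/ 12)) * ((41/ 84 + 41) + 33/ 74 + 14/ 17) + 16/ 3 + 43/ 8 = 63259895/ 211344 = 299.32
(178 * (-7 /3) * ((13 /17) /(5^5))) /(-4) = 8099 /318750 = 0.03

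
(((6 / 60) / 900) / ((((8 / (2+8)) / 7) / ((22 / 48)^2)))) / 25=847 / 103680000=0.00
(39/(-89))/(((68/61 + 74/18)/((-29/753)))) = 206973/64090591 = 0.00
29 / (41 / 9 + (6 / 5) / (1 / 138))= 1305 / 7657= 0.17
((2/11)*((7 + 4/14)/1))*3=306/77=3.97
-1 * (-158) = 158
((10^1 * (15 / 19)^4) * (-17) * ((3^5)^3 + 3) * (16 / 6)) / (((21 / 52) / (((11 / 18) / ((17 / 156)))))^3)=-6765920888840.90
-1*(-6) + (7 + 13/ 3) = 52/ 3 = 17.33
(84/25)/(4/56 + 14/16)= 4704/1325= 3.55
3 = 3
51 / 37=1.38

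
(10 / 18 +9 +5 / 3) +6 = 17.22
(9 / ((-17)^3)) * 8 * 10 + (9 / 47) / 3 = -19101 / 230911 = -0.08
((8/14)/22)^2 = 4/5929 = 0.00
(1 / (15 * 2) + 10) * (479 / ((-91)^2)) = 20597 / 35490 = 0.58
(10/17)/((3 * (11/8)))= 80/561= 0.14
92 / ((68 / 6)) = 138 / 17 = 8.12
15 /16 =0.94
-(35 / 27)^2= -1225 / 729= -1.68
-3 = -3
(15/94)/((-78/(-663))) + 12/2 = 1383/188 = 7.36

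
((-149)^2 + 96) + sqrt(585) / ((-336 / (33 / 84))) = 22297-11*sqrt(65) / 3136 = 22296.97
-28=-28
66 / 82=33 / 41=0.80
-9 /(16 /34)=-19.12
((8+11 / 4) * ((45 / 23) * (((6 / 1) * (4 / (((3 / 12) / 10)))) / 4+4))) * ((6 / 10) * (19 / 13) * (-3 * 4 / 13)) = -16147188 / 3887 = -4154.15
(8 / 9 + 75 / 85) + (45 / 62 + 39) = 41.50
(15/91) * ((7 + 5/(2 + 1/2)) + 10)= 285/91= 3.13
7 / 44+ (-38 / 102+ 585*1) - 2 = 1307773 / 2244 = 582.79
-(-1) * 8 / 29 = 8 / 29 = 0.28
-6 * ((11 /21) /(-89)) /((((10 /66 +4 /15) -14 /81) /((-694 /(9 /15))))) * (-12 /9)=151153200 /680939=221.98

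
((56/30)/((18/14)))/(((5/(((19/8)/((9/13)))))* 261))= 12103/3171150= 0.00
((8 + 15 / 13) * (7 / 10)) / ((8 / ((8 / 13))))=833 / 1690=0.49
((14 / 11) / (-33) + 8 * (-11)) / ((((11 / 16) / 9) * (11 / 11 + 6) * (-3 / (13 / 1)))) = 6647264 / 9317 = 713.46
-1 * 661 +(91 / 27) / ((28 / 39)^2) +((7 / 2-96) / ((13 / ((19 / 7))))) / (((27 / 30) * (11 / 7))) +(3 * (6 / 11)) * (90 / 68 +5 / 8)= -1629372947 / 2450448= -664.93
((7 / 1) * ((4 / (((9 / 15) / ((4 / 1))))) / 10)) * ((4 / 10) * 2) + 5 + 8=419 / 15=27.93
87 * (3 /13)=261 /13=20.08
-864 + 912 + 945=993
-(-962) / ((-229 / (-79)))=75998 / 229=331.87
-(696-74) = -622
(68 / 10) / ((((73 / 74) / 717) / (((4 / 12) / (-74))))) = -8126 / 365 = -22.26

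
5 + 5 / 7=40 / 7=5.71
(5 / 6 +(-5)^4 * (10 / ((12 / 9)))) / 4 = 14065 / 12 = 1172.08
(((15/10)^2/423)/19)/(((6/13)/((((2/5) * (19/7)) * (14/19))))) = 13/26790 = 0.00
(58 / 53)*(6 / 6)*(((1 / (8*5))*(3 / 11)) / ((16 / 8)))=87 / 23320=0.00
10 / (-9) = -10 / 9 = -1.11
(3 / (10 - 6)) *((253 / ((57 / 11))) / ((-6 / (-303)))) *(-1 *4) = -281083 / 38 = -7396.92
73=73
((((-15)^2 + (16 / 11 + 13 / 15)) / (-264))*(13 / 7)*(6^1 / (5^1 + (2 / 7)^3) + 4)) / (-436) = 109101395 / 5726611044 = 0.02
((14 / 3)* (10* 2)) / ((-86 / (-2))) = 2.17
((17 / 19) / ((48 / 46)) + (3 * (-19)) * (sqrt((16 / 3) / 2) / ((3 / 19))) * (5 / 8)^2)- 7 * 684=-2182937 / 456- 9025 * sqrt(6) / 96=-5017.42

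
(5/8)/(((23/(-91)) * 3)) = -455/552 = -0.82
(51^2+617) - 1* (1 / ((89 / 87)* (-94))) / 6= 53843605 / 16732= 3218.00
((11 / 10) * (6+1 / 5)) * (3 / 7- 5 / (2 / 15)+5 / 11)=-174809 / 700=-249.73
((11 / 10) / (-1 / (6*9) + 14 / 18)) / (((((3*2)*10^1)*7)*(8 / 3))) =0.00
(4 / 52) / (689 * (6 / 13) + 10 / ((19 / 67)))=19 / 87256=0.00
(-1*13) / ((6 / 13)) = -169 / 6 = -28.17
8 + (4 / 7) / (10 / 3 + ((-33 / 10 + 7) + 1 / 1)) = 13616 / 1687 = 8.07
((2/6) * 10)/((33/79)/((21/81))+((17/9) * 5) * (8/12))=0.42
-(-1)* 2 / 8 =1 / 4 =0.25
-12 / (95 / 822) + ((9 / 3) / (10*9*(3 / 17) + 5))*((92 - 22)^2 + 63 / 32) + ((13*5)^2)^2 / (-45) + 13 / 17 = -13079935853153 / 33023520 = -396079.40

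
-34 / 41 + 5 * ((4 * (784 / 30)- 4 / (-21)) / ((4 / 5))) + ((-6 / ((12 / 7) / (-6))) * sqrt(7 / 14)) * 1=21 * sqrt(2) / 2 + 562831 / 861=668.54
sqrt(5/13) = sqrt(65)/13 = 0.62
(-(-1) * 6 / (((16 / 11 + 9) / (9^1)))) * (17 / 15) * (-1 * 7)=-23562 / 575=-40.98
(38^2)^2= 2085136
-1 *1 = -1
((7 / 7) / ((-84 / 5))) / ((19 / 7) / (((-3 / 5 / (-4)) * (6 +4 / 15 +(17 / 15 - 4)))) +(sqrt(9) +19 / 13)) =-0.01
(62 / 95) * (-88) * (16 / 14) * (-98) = 611072 / 95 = 6432.34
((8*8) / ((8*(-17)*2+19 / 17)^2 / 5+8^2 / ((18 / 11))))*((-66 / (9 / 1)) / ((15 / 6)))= -2441472 / 191362865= -0.01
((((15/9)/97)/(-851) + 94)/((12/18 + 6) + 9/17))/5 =395730233/151473745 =2.61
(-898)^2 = 806404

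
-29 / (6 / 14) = -203 / 3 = -67.67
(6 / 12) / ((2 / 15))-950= -3785 / 4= -946.25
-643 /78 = -8.24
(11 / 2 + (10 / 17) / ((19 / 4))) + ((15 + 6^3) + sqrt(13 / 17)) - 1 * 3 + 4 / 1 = sqrt(221) / 17 + 153505 / 646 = 238.50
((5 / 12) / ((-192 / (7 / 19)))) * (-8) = 0.01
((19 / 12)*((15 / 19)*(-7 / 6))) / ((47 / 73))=-2555 / 1128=-2.27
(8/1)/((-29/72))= -576/29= -19.86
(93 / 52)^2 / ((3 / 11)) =31713 / 2704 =11.73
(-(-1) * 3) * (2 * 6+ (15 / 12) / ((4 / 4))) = 159 / 4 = 39.75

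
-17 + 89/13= -132/13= -10.15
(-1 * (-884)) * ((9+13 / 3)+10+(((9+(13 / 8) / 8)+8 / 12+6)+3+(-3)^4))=1742585 / 16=108911.56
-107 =-107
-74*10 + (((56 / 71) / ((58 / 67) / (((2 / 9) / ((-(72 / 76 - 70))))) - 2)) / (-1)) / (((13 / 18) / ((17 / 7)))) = -116076026012 / 156857389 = -740.01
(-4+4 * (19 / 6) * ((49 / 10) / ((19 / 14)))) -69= -409 / 15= -27.27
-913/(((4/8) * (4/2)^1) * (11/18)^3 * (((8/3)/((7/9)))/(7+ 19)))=-3670758/121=-30336.84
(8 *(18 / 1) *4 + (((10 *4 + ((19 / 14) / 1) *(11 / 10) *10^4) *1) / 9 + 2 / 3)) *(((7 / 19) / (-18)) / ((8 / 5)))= -352775 / 12312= -28.65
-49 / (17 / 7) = -343 / 17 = -20.18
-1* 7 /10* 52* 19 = -3458 /5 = -691.60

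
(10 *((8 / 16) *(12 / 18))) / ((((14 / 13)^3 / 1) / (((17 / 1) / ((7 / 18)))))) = 560235 / 4802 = 116.67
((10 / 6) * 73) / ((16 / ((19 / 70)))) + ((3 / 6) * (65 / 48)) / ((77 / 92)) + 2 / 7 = 7783 / 2464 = 3.16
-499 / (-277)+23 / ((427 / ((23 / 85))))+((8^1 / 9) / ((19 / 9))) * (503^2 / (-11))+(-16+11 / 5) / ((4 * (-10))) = -813796089484717 / 84049057400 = -9682.39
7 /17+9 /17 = 16 /17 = 0.94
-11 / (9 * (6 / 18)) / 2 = -11 / 6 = -1.83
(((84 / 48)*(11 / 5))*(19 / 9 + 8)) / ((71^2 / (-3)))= -7007 / 302460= -0.02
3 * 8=24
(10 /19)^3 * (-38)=-2000 /361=-5.54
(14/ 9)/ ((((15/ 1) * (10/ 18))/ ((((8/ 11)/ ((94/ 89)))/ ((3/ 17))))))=84728/ 116325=0.73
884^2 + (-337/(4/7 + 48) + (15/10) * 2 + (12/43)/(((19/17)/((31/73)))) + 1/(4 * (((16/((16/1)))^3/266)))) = 15847588654511/20277940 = 781518.67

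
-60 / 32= -15 / 8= -1.88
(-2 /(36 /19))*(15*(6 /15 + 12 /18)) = -16.89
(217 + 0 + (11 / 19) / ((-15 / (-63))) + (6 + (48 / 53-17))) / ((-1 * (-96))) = 2.18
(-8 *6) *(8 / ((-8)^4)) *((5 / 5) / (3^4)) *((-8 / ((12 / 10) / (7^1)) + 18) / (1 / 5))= 215 / 1296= 0.17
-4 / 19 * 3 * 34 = -408 / 19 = -21.47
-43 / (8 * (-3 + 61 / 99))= 4257 / 1888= 2.25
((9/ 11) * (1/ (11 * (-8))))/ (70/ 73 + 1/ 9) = -5913/ 680504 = -0.01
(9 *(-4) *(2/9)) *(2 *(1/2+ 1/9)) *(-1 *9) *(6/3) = 176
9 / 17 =0.53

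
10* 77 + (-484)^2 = 235026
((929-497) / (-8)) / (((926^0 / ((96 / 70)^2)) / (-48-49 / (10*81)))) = 29897472 / 6125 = 4881.22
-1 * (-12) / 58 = 6 / 29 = 0.21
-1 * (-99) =99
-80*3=-240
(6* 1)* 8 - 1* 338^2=-114196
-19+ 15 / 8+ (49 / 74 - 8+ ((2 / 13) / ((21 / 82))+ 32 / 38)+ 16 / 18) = -101937137 / 4606056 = -22.13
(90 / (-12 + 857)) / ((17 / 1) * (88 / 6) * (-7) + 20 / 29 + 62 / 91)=-0.00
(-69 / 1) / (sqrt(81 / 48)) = -92 *sqrt(3) / 3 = -53.12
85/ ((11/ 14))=1190/ 11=108.18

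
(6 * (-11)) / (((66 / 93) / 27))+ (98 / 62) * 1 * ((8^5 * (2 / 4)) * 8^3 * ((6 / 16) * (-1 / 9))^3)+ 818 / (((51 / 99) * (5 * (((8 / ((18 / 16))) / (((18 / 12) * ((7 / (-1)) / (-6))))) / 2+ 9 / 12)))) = -167372320499 / 49872645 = -3355.99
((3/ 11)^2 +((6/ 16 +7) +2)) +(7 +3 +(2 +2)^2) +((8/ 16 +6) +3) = 44.95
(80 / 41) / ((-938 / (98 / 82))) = -280 / 112627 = -0.00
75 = 75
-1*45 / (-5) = 9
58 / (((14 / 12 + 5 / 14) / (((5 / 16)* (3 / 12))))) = 3045 / 1024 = 2.97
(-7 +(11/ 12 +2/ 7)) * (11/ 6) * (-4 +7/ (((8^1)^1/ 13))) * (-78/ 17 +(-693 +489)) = 62264411/ 3808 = 16350.95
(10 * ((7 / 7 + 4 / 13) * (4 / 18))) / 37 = 0.08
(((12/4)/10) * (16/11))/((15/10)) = 16/55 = 0.29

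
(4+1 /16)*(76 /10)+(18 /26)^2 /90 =208751 /6760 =30.88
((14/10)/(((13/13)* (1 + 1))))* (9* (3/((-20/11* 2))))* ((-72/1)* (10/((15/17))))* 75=318087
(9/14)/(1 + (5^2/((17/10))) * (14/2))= 51/8246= 0.01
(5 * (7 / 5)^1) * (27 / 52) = 189 / 52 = 3.63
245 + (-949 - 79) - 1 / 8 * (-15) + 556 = -1801 / 8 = -225.12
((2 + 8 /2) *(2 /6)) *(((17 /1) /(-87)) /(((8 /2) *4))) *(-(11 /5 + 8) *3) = 867 /1160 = 0.75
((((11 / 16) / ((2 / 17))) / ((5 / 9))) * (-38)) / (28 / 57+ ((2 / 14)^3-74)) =625182327 / 114969040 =5.44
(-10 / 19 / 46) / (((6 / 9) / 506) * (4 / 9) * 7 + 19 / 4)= -5940 / 2468119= -0.00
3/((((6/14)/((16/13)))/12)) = 1344/13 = 103.38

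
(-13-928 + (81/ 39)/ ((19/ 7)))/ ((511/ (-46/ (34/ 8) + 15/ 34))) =40990007/ 2145689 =19.10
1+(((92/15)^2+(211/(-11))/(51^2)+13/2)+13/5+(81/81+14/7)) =72543767/1430550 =50.71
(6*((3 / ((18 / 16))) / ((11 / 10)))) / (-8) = -20 / 11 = -1.82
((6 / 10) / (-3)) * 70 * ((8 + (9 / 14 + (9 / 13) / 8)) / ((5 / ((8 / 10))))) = -19.55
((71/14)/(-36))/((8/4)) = -71/1008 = -0.07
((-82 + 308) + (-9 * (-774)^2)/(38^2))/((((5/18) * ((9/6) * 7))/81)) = -35167932/361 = -97418.09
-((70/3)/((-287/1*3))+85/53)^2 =-2.49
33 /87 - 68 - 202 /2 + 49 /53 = -257749 /1537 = -167.70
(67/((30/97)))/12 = 6499/360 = 18.05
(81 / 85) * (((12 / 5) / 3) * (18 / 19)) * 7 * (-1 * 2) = -81648 / 8075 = -10.11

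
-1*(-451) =451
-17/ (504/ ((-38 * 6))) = 323/ 42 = 7.69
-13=-13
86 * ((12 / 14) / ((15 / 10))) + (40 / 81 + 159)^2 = 25487.42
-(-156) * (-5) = -780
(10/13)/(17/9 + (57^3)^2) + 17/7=34107816791324/14044395149239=2.43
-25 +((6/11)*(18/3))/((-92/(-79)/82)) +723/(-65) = 194.32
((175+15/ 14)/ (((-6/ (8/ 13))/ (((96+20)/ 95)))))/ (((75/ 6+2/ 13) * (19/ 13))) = -2973776/ 2494149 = -1.19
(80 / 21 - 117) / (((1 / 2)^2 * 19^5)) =-0.00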